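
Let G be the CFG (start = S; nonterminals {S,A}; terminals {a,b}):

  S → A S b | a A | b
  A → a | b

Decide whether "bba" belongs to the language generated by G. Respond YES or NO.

CNF form of G:
  S -> A X2 | T1 A | b
  A -> a | b
  T0 -> b
  T1 -> a
  X2 -> S T0

CYK fill:
  [0..0]={A,S,T0}  "b"  orig:{A,S}
  [1..1]={A,S,T0}  "b"  orig:{A,S}
  [2..2]={A,T1}  "a"  orig:{A}
  [0..1]={X2}  "bb"  orig:{}
  [1..2]=∅  "ba"
  [0..2]=∅  "bba"

S ∉ T[0,2] ⇒ NO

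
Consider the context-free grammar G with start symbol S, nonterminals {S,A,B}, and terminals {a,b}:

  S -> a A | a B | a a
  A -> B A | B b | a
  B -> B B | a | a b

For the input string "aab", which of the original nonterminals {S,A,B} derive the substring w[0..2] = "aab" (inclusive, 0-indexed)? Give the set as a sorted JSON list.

Convert to CNF:
  S -> T1 A | T1 B | T1 T1
  A -> B A | B T0 | a
  B -> B B | T1 T0 | a
  T0 -> b
  T1 -> a

CYK table (by increasing span) — only the sub-triangle for w[0..2]:
  T[0,0] 'a' = {A,B,T1}  orig:{A,B}
  T[1,1] 'a' = {A,B,T1}  orig:{A,B}
  T[2,2] 'b' = {T0}  orig:{}
  T[0,1] 'aa' = {A,B,S}
  T[1,2] 'ab' = {A,B}
  T[0,2] 'aab' = {A,B,S}

Original NTs in T[0,2] deriving "aab": ["A", "B", "S"]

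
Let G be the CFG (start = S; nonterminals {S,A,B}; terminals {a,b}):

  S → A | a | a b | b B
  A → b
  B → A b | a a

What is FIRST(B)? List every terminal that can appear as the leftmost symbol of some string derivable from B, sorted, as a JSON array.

FIRST iteration:
pass 1:
  A via A→b: +{b}
  B via B→A b: +{b}
  B via B→a a: +{a}
  S via S→A: +{b}
  S via S→a: +{a}
  FIRST(S)={a,b}  FIRST(A)={b}  FIRST(B)={a,b}
pass 2: (no change)
  FIRST(S)={a,b}  FIRST(A)={b}  FIRST(B)={a,b}

FIRST(B) = ["a", "b"]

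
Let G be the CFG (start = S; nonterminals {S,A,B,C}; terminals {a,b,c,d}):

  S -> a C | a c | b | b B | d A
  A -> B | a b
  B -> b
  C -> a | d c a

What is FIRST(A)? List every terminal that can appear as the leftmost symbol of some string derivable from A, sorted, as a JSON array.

FIRST iteration:
pass 1:
  A via A→a b: +{a}
  B via B→b: +{b}
  C via C→a: +{a}
  C via C→d c a: +{d}
  S via S→a C: +{a}
  S via S→b: +{b}
  S via S→d A: +{d}
  FIRST(S)={a,b,d}  FIRST(A)={a}  FIRST(B)={b}  FIRST(C)={a,d}
pass 2:
  A via A→B: +{b}
  FIRST(S)={a,b,d}  FIRST(A)={a,b}  FIRST(B)={b}  FIRST(C)={a,d}
pass 3: — fixpoint
  FIRST(S)={a,b,d}  FIRST(A)={a,b}  FIRST(B)={b}  FIRST(C)={a,d}

FIRST(A) = ["a", "b"]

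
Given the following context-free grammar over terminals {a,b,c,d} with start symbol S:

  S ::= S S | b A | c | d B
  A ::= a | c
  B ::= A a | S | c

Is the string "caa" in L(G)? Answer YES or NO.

Convert to CNF:
  S -> S S | T1 A | T2 B | c
  A -> a | c
  B -> A T0 | S S | T1 A | T2 B | c
  T0 -> a
  T1 -> b
  T2 -> d

Fill CYK table bottom-up:
  cell(0,0) c: {A,B,S}
  cell(1,1) a: {A,T0}  orig:{A}
  cell(2,2) a: {A,T0}  orig:{A}
  cell(0,1) ca: {B}
  cell(1,2) aa: {B}
  cell(0,2) caa: ∅

S ∉ T[0,2] ⇒ NO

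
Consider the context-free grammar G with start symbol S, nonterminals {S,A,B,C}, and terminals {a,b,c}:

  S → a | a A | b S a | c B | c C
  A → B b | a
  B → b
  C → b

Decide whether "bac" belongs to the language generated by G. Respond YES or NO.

Convert to CNF:
  S -> T0 X3 | T1 A | T2 B | T2 C | a
  A -> B T0 | a
  B -> b
  C -> b
  T0 -> b
  T1 -> a
  T2 -> c
  X3 -> S T1

CYK fill:
  [0..0]={B,C,T0}  "b"  orig:{B,C}
  [1..1]={A,S,T1}  "a"  orig:{A,S}
  [2..2]={T2}  "c"  orig:{}
  [0..1]=∅  "ba"
  [1..2]=∅  "ac"
  [0..2]=∅  "bac"

S ∉ T[0,2] ⇒ NO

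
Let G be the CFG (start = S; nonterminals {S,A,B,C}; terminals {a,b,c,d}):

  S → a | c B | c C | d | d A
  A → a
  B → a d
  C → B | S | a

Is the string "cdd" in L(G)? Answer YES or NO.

Convert to CNF:
  S -> T1 A | T2 B | T2 C | a | d
  A -> a
  B -> T0 T1
  C -> T0 T1 | T1 A | T2 B | T2 C | a | d
  T0 -> a
  T1 -> d
  T2 -> c

CYK fill:
  cell(0,0) c: {T2}  orig:{}
  cell(1,1) d: {C,S,T1}  orig:{C,S}
  cell(2,2) d: {C,S,T1}  orig:{C,S}
  cell(0,1) cd: {C,S}
  cell(1,2) dd: ∅
  cell(0,2) cdd: ∅

S ∉ T[0,2] ⇒ NO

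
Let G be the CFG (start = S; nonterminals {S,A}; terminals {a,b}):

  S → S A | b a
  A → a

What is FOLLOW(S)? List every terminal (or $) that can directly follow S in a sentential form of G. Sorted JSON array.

FIRST sets, iterate to fixpoint:
round 1:
  A via A→a: +{a}
  S via S→b a: +{b}
  S: {b}  A: {a}
round 2: (stable)
  S: {b}  A: {a}

FOLLOW iteration:
initialize: $ ∈ FOLLOW(S)
round 1:
  S→S A: FOLLOW(S) ⊇ FIRST(A) = {a}; new: +{a}
  S→S A: FOLLOW(A) ⊇ FOLLOW(S) ⊇ {$,a}; new: +{$,a}
  S: {$,a}  A: {$,a}
round 2: — fixpoint
  S: {$,a}  A: {$,a}

FOLLOW(S) = ["$", "a"]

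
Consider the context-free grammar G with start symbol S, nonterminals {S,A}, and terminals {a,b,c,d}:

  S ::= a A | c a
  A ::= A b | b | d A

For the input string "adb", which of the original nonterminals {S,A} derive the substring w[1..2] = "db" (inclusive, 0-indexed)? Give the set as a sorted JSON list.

Convert to CNF:
  S -> T2 A | T3 T2
  A -> A T0 | T1 A | b
  T0 -> b
  T1 -> d
  T2 -> a
  T3 -> c

CYK fill (cells [i..j] with 1 ≤ i ≤ j ≤ 2 only):
  cell(1,1) d: {T1}  orig:{}
  cell(2,2) b: {A,T0}  orig:{A}
  cell(1,2) db: {A}

Original NTs in T[1,2] deriving "db": ["A"]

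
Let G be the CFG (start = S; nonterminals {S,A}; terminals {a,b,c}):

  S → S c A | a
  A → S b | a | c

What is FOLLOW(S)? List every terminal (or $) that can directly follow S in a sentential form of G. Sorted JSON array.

FIRST iteration:
iter 1:
  A via A→a: +{a}
  A via A→c: +{c}
  S via S→a: +{a}
  FIRST[S]={a}  FIRST[A]={a,c}
iter 2: (no change)
  FIRST[S]={a}  FIRST[A]={a,c}

FOLLOW sets:
initialize: $ ∈ FOLLOW(S)
iter 1:
  A→S b: FOLLOW(S) ⊇ FIRST(b) = {b}; new: +{b}
  S→S c A: FOLLOW(S) ⊇ FIRST(c) = {c}; new: +{c}
  S→S c A: FOLLOW(A) ⊇ FOLLOW(S) ⊇ {$,b,c}; new: +{$,b,c}
  FOLLOW[S]={$,b,c}  FOLLOW[A]={$,b,c}
iter 2: (stable)
  FOLLOW[S]={$,b,c}  FOLLOW[A]={$,b,c}

FOLLOW(S) = ["$", "b", "c"]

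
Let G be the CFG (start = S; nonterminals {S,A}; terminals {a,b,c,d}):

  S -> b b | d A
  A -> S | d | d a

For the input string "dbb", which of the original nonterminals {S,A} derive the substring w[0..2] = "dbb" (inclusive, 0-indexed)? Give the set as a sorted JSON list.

CNF form of G:
  S -> T0 T0 | T1 A
  A -> T0 T0 | T1 A | T1 T2 | d
  T0 -> b
  T1 -> d
  T2 -> a

CYK table (by increasing span), restricted to cells inside w[0..2]:
  T[0,0] 'd' = {A,T1}  orig:{A}
  T[1,1] 'b' = {T0}  orig:{}
  T[2,2] 'b' = {T0}  orig:{}
  T[0,1] 'db' = ∅
  T[1,2] 'bb' = {A,S}
  T[0,2] 'dbb' = {A,S}

Original NTs in T[0,2] deriving "dbb": ["A", "S"]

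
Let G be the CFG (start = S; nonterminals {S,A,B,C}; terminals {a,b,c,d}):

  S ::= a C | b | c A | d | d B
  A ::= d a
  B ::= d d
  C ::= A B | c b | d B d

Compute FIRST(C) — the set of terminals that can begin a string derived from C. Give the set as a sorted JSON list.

Compute FIRST by fixpoint:
[1]
  A via A→d a: +{d}
  B via B→d d: +{d}
  C via C→A B: +{d}
  C via C→c b: +{c}
  S via S→a C: +{a}
  S via S→b: +{b}
  S via S→c A: +{c}
  S via S→d: +{d}
  S: {a,b,c,d}  A: {d}  B: {d}  C: {c,d}
[2] (no change)
  S: {a,b,c,d}  A: {d}  B: {d}  C: {c,d}

FIRST(C) = ["c", "d"]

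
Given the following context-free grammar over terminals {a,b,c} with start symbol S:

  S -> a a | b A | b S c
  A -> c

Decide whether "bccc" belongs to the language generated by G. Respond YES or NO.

CNF form of G:
  S -> T0 T0 | T1 A | T1 X3
  A -> c
  T0 -> a
  T1 -> b
  T2 -> c
  X3 -> S T2

CYK fill:
  [0..0]={T1}  "b"  orig:{}
  [1..1]={A,T2}  "c"  orig:{A}
  [2..2]={A,T2}  "c"  orig:{A}
  [3..3]={A,T2}  "c"  orig:{A}
  [0..1]={S}  "bc"
  [1..2]=∅  "cc"
  [2..3]=∅  "cc"
  [0..2]={X3}  "bcc"  orig:{}
  [1..3]=∅  "ccc"
  [0..3]=∅  "bccc"

S ∉ T[0,3] ⇒ NO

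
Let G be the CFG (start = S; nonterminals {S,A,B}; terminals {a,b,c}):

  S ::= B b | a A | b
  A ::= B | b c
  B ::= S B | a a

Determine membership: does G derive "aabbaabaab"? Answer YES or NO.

Convert to CNF:
  S -> B T1 | T0 A | b
  A -> S B | T0 T0 | T1 T2
  B -> S B | T0 T0
  T0 -> a
  T1 -> b
  T2 -> c

Fill CYK table bottom-up:
  cell(0,0) a: {T0}  orig:{}
  cell(1,1) a: {T0}  orig:{}
  cell(2,2) b: {S,T1}  orig:{S}
  cell(3,3) b: {S,T1}  orig:{S}
  cell(4,4) a: {T0}  orig:{}
  cell(5,5) a: {T0}  orig:{}
  cell(6,6) b: {S,T1}  orig:{S}
  cell(7,7) a: {T0}  orig:{}
  cell(8,8) a: {T0}  orig:{}
  cell(9,9) b: {S,T1}  orig:{S}
  cell(0,1) aa: {A,B}
  cell(1,2) ab: ∅
  cell(2,3) bb: ∅
  cell(3,4) ba: ∅
  cell(4,5) aa: {A,B}
  cell(5,6) ab: ∅
  cell(6,7) ba: ∅
  cell(7,8) aa: {A,B}
  cell(8,9) ab: ∅
  cell(0,2) aab: {S}
  cell(1,3) abb: ∅
  cell(2,4) bba: ∅
  cell(3,5) baa: {A,B}
  cell(4,6) aab: {S}
  cell(5,7) aba: ∅
  cell(6,8) baa: {A,B}
  cell(7,9) aab: {S}
  cell(0,3) aabb: ∅
  cell(1,4) abba: ∅
  cell(2,5) bbaa: {A,B}
  cell(3,6) baab: {S}
  cell(4,7) aaba: ∅
  cell(5,8) abaa: {S}
  cell(6,9) baab: {S}
  cell(0,4) aabba: ∅
  cell(1,5) abbaa: {S}
  cell(2,6) bbaab: {S}
  cell(3,7) baaba: ∅
  cell(4,8) aabaa: {A,B}
  cell(5,9) abaab: ∅
  cell(0,5) aabbaa: {A,B}
  cell(1,6) abbaab: ∅
  cell(2,7) bbaaba: ∅
  cell(3,8) baabaa: {A,B}
  cell(4,9) aabaab: {S}
  cell(0,6) aabbaab: {S}
  cell(1,7) abbaaba: ∅
  cell(2,8) bbaabaa: {A,B}
  cell(3,9) baabaab: {S}
  cell(0,7) aabbaaba: ∅
  cell(1,8) abbaabaa: {A,B,S}
  cell(2,9) bbaabaab: {S}
  cell(0,8) aabbaabaa: {A,B,S}
  cell(1,9) abbaabaab: {S}
  cell(0,9) aabbaabaab: {S}

S ∈ T[0,9] ⇒ YES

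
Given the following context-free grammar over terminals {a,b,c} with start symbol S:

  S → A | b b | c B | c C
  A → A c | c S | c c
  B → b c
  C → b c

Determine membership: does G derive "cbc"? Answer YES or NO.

Convert to CNF:
  S -> A T0 | T0 B | T0 C | T0 S | T0 T0 | T1 T1
  A -> A T0 | T0 S | T0 T0
  B -> T1 T0
  C -> T1 T0
  T0 -> c
  T1 -> b

CYK fill:
  T[0,0] 'c' = {T0}  orig:{}
  T[1,1] 'b' = {T1}  orig:{}
  T[2,2] 'c' = {T0}  orig:{}
  T[0,1] 'cb' = ∅
  T[1,2] 'bc' = {B,C}
  T[0,2] 'cbc' = {S}

S ∈ T[0,2] ⇒ YES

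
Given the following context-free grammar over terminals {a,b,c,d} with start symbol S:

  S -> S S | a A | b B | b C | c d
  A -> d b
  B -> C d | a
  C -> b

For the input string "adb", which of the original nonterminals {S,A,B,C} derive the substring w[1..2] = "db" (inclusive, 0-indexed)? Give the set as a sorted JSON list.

Convert to CNF:
  S -> S S | T1 B | T1 C | T2 A | T3 T0
  A -> T0 T1
  B -> C T0 | a
  C -> b
  T0 -> d
  T1 -> b
  T2 -> a
  T3 -> c

CYK table (by increasing span) (cells [i..j] with 1 ≤ i ≤ j ≤ 2 only):
  T[1,1] 'd' = {T0}  orig:{}
  T[2,2] 'b' = {C,T1}  orig:{C}
  T[1,2] 'db' = {A}

Original NTs in T[1,2] deriving "db": ["A"]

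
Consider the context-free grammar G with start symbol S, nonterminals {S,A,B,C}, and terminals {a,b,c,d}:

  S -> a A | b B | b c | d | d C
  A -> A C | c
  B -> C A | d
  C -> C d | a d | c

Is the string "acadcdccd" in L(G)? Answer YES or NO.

CNF form of G:
  S -> T0 C | T1 A | T2 B | T2 T3 | d
  A -> A C | c
  B -> C A | d
  C -> C T0 | T1 T0 | c
  T0 -> d
  T1 -> a
  T2 -> b
  T3 -> c

CYK table (by increasing span):
  cell(0,0) a: {T1}  orig:{}
  cell(1,1) c: {A,C,T3}  orig:{A,C}
  cell(2,2) a: {T1}  orig:{}
  cell(3,3) d: {B,S,T0}  orig:{B,S}
  cell(4,4) c: {A,C,T3}  orig:{A,C}
  cell(5,5) d: {B,S,T0}  orig:{B,S}
  cell(6,6) c: {A,C,T3}  orig:{A,C}
  cell(7,7) c: {A,C,T3}  orig:{A,C}
  cell(8,8) d: {B,S,T0}  orig:{B,S}
  cell(0,1) ac: {S}
  cell(1,2) ca: ∅
  cell(2,3) ad: {C}
  cell(3,4) dc: {S}
  cell(4,5) cd: {C}
  cell(5,6) dc: {S}
  cell(6,7) cc: {A,B}
  cell(7,8) cd: {C}
  cell(0,2) aca: ∅
  cell(1,3) cad: {A}
  cell(2,4) adc: {B}
  cell(3,5) dcd: {S}
  cell(4,6) cdc: {B}
  cell(5,7) dcc: ∅
  cell(6,8) ccd: {A}
  cell(0,3) acad: {S}
  cell(1,4) cadc: {A}
  cell(2,5) adcd: ∅
  cell(3,6) dcdc: ∅
  cell(4,7) cdcc: {B}
  cell(5,8) dccd: ∅
  cell(0,4) acadc: {S}
  cell(1,5) cadcd: {A}
  cell(2,6) adcdc: ∅
  cell(3,7) dcdcc: ∅
  cell(4,8) cdccd: {B}
  cell(0,5) acadcd: {S}
  cell(1,6) cadcdc: {A}
  cell(2,7) adcdcc: ∅
  cell(3,8) dcdccd: ∅
  cell(0,6) acadcdc: {S}
  cell(1,7) cadcdcc: {A}
  cell(2,8) adcdccd: ∅
  cell(0,7) acadcdcc: {S}
  cell(1,8) cadcdccd: {A}
  cell(0,8) acadcdccd: {S}

S ∈ T[0,8] ⇒ YES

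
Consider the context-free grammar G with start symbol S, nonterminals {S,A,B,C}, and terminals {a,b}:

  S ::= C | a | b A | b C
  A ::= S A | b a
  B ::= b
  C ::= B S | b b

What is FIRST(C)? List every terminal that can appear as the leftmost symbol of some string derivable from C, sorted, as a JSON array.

FIRST sets, iterate to fixpoint:
[1]
  A via A→b a: +{b}
  B via B→b: +{b}
  C via C→B S: +{b}
  S via S→C: +{b}
  S via S→a: +{a}
  S: {a,b}  A: {b}  B: {b}  C: {b}
[2]
  A via A→S A: +{a}
  S: {a,b}  A: {a,b}  B: {b}  C: {b}
[3] (stable)
  S: {a,b}  A: {a,b}  B: {b}  C: {b}

FIRST(C) = ["b"]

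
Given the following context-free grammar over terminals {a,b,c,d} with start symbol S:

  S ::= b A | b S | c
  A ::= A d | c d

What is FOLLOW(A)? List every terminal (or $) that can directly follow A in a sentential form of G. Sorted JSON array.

FIRST iteration:
iter 1:
  A via A→c d: +{c}
  S via S→b A: +{b}
  S via S→c: +{c}
  FIRST[S]={b,c}  FIRST[A]={c}
iter 2: (no change)
  FIRST[S]={b,c}  FIRST[A]={c}

FOLLOW sets:
initialize: $ ∈ FOLLOW(S)
iter 1:
  A→A d: FOLLOW(A) ⊇ FIRST(d) = {d}; new: +{d}
  S→b A: FOLLOW(A) ⊇ FOLLOW(S) ⊇ {$}; new: +{$}
  FOLLOW[S]={$}  FOLLOW[A]={$,d}
iter 2: (no change)
  FOLLOW[S]={$}  FOLLOW[A]={$,d}

FOLLOW(A) = ["$", "d"]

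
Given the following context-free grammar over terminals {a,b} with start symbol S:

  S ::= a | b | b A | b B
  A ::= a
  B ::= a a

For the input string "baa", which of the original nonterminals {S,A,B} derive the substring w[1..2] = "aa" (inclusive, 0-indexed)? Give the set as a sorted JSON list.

Convert to CNF:
  S -> T1 A | T1 B | a | b
  A -> a
  B -> T0 T0
  T0 -> a
  T1 -> b

CYK table (by increasing span) — only the sub-triangle for w[1..2]:
  cell(1,1) a: {A,S,T0}  orig:{A,S}
  cell(2,2) a: {A,S,T0}  orig:{A,S}
  cell(1,2) aa: {B}

Original NTs in T[1,2] deriving "aa": ["B"]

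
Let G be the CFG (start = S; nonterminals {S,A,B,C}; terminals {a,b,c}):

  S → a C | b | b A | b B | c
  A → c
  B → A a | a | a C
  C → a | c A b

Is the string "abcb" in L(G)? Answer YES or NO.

CNF form of G:
  S -> T0 C | T2 A | T2 B | b | c
  A -> c
  B -> A T0 | T0 C | a
  C -> T1 X3 | a
  T0 -> a
  T1 -> c
  T2 -> b
  X3 -> A T2

CYK table (by increasing span):
  T[0,0] 'a' = {B,C,T0}  orig:{B,C}
  T[1,1] 'b' = {S,T2}  orig:{S}
  T[2,2] 'c' = {A,S,T1}  orig:{A,S}
  T[3,3] 'b' = {S,T2}  orig:{S}
  T[0,1] 'ab' = ∅
  T[1,2] 'bc' = {S}
  T[2,3] 'cb' = {X3}  orig:{}
  T[0,2] 'abc' = ∅
  T[1,3] 'bcb' = ∅
  T[0,3] 'abcb' = ∅

S ∉ T[0,3] ⇒ NO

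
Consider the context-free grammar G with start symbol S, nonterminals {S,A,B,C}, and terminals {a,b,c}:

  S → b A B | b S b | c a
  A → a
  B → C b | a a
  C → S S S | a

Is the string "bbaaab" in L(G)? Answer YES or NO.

CNF form of G:
  S -> T0 X4 | T0 X5 | T2 T1
  A -> a
  B -> C T0 | T1 T1
  C -> S X3 | a
  T0 -> b
  T1 -> a
  T2 -> c
  X3 -> S S
  X4 -> A B
  X5 -> S T0

CYK fill:
  cell(0,0) b: {T0}  orig:{}
  cell(1,1) b: {T0}  orig:{}
  cell(2,2) a: {A,C,T1}  orig:{A,C}
  cell(3,3) a: {A,C,T1}  orig:{A,C}
  cell(4,4) a: {A,C,T1}  orig:{A,C}
  cell(5,5) b: {T0}  orig:{}
  cell(0,1) bb: ∅
  cell(1,2) ba: ∅
  cell(2,3) aa: {B}
  cell(3,4) aa: {B}
  cell(4,5) ab: {B}
  cell(0,2) bba: ∅
  cell(1,3) baa: ∅
  cell(2,4) aaa: {X4}  orig:{}
  cell(3,5) aab: {X4}  orig:{}
  cell(0,3) bbaa: ∅
  cell(1,4) baaa: {S}
  cell(2,5) aaab: ∅
  cell(0,4) bbaaa: ∅
  cell(1,5) baaab: {X5}  orig:{}
  cell(0,5) bbaaab: {S}

S ∈ T[0,5] ⇒ YES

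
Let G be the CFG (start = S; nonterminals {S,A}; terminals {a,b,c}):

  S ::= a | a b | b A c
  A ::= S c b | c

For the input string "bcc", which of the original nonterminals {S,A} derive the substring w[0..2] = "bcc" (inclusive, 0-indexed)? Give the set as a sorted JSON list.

Convert to CNF:
  S -> T1 X4 | T2 T1 | a
  A -> S X3 | c
  T0 -> c
  T1 -> b
  T2 -> a
  X3 -> T0 T1
  X4 -> A T0

CYK table (by increasing span), restricted to cells inside w[0..2]:
  cell(0,0) b: {T1}  orig:{}
  cell(1,1) c: {A,T0}  orig:{A}
  cell(2,2) c: {A,T0}  orig:{A}
  cell(0,1) bc: ∅
  cell(1,2) cc: {X4}  orig:{}
  cell(0,2) bcc: {S}

Original NTs in T[0,2] deriving "bcc": ["S"]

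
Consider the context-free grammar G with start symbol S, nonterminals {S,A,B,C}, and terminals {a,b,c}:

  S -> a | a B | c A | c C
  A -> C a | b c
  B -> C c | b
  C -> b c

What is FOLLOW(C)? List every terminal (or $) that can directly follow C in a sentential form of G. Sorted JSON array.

Compute FIRST by fixpoint:
iter 1:
  A via A→b c: +{b}
  B via B→b: +{b}
  C via C→b c: +{b}
  S via S→a: +{a}
  S via S→c A: +{c}
  FIRST[S]={a,c}  FIRST[A]={b}  FIRST[B]={b}  FIRST[C]={b}
iter 2: — fixpoint
  FIRST[S]={a,c}  FIRST[A]={b}  FIRST[B]={b}  FIRST[C]={b}

FOLLOW iteration:
seed FOLLOW(S) with $
[1]
  A→C a: FOLLOW(C) ⊇ FIRST(a) = {a}; new: +{a}
  B→C c: FOLLOW(C) ⊇ FIRST(c) = {c}; new: +{c}
  S→a B: FOLLOW(B) ⊇ FOLLOW(S) ⊇ {$}; new: +{$}
  S→c A: FOLLOW(A) ⊇ FOLLOW(S) ⊇ {$}; new: +{$}
  S→c C: FOLLOW(C) ⊇ FOLLOW(S) ⊇ {$}; new: +{$}
  S: {$}  A: {$}  B: {$}  C: {$,a,c}
[2] — fixpoint
  S: {$}  A: {$}  B: {$}  C: {$,a,c}

FOLLOW(C) = ["$", "a", "c"]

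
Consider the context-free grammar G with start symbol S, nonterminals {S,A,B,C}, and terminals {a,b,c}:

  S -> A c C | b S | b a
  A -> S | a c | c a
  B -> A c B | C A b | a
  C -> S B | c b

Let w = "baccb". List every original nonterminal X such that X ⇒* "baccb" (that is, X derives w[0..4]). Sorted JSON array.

Convert to CNF:
  S -> A X6 | T2 S | T2 T1
  A -> A X3 | T0 T1 | T1 T0 | T2 S | T2 T1
  B -> A X4 | C X5 | a
  C -> S B | T0 T2
  T0 -> c
  T1 -> a
  T2 -> b
  X3 -> T0 C
  X4 -> T0 B
  X5 -> A T2
  X6 -> T0 C

CYK table (by increasing span) — only the sub-triangle for w[0..4]:
  [0..0]={T2}  "b"  orig:{}
  [1..1]={B,T1}  "a"  orig:{B}
  [2..2]={T0}  "c"  orig:{}
  [3..3]={T0}  "c"  orig:{}
  [4..4]={T2}  "b"  orig:{}
  [0..1]={A,S}  "ba"
  [1..2]={A}  "ac"
  [2..3]=∅  "cc"
  [3..4]={C}  "cb"
  [0..2]=∅  "bac"
  [1..3]=∅  "acc"
  [2..4]={X3,X6}  "ccb"  orig:{}
  [0..3]=∅  "bacc"
  [1..4]=∅  "accb"
  [0..4]={A,S}  "baccb"

Original NTs in T[0,4] deriving "baccb": ["A", "S"]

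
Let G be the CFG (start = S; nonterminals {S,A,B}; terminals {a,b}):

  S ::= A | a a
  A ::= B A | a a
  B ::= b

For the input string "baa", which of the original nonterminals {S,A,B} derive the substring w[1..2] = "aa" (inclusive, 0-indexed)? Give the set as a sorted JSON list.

CNF form of G:
  S -> B A | T0 T0
  A -> B A | T0 T0
  B -> b
  T0 -> a

CYK fill (cells [i..j] with 1 ≤ i ≤ j ≤ 2 only):
  cell(1,1) a: {T0}  orig:{}
  cell(2,2) a: {T0}  orig:{}
  cell(1,2) aa: {A,S}

Original NTs in T[1,2] deriving "aa": ["A", "S"]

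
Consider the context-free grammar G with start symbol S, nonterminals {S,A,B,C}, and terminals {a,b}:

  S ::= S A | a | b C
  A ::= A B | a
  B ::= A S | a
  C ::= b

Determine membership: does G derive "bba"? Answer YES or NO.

CNF form of G:
  S -> S A | T0 C | a
  A -> A B | a
  B -> A S | a
  C -> b
  T0 -> b

CYK fill:
  [0..0]={C,T0}  "b"  orig:{C}
  [1..1]={C,T0}  "b"  orig:{C}
  [2..2]={A,B,S}  "a"
  [0..1]={S}  "bb"
  [1..2]=∅  "ba"
  [0..2]={S}  "bba"

S ∈ T[0,2] ⇒ YES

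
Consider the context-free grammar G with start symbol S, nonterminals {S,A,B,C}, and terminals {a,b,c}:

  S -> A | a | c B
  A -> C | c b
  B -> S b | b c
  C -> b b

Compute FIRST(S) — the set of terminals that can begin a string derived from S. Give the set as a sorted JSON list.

FIRST sets, iterate to fixpoint:
pass 1:
  A via A→c b: +{c}
  B via B→b c: +{b}
  C via C→b b: +{b}
  S via S→A: +{c}
  S via S→a: +{a}
  FIRST(S)={a,c}  FIRST(A)={c}  FIRST(B)={b}  FIRST(C)={b}
pass 2:
  A via A→C: +{b}
  B via B→S b: +{a,c}
  S via S→A: +{b}
  FIRST(S)={a,b,c}  FIRST(A)={b,c}  FIRST(B)={a,b,c}  FIRST(C)={b}
pass 3: done
  FIRST(S)={a,b,c}  FIRST(A)={b,c}  FIRST(B)={a,b,c}  FIRST(C)={b}

FIRST(S) = ["a", "b", "c"]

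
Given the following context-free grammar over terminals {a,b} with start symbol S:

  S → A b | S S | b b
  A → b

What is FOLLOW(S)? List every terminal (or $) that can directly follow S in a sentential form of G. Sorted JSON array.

FIRST sets, iterate to fixpoint:
iter 1:
  A via A→b: +{b}
  S via S→A b: +{b}
  S: {b}  A: {b}
iter 2: (no change)
  S: {b}  A: {b}

FOLLOW iteration:
initialize: $ ∈ FOLLOW(S)
[1]
  S→A b: FOLLOW(A) ⊇ FIRST(b) = {b}; new: +{b}
  S→S S: FOLLOW(S) ⊇ FIRST(S) = {b}; new: +{b}
  FOLLOW(S)={$,b}  FOLLOW(A)={b}
[2] done
  FOLLOW(S)={$,b}  FOLLOW(A)={b}

FOLLOW(S) = ["$", "b"]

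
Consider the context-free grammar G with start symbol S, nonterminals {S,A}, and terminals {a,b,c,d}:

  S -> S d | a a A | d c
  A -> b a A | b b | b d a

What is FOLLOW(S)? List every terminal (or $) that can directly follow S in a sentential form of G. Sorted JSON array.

Compute FIRST by fixpoint:
iter 1:
  A via A→b a A: +{b}
  S via S→a a A: +{a}
  S via S→d c: +{d}
  FIRST(S)={a,d}  FIRST(A)={b}
iter 2: (no change)
  FIRST(S)={a,d}  FIRST(A)={b}

Compute FOLLOW by fixpoint:
seed FOLLOW(S) with $
[1]
  S→S d: FOLLOW(S) ⊇ FIRST(d) = {d}; new: +{d}
  S→a a A: FOLLOW(A) ⊇ FOLLOW(S) ⊇ {$,d}; new: +{$,d}
  S: {$,d}  A: {$,d}
[2] done
  S: {$,d}  A: {$,d}

FOLLOW(S) = ["$", "d"]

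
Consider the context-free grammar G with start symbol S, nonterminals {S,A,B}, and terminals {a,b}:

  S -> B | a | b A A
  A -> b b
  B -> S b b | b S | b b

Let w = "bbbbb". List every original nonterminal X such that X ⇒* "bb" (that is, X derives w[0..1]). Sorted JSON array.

CNF form of G:
  S -> S X2 | T0 S | T0 T0 | T0 X3 | a
  A -> T0 T0
  B -> S X1 | T0 S | T0 T0
  T0 -> b
  X1 -> T0 T0
  X2 -> T0 T0
  X3 -> A A

CYK table (by increasing span) — only the sub-triangle for w[0..1]:
  [0..0]={T0}  "b"  orig:{}
  [1..1]={T0}  "b"  orig:{}
  [0..1]={A,B,S,X1,X2}  "bb"  orig:{A,B,S}

Original NTs in T[0,1] deriving "bb": ["A", "B", "S"]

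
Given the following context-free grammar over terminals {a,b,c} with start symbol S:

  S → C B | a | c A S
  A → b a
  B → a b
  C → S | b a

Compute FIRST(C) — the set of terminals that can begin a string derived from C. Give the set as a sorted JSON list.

FIRST sets, iterate to fixpoint:
[1]
  A via A→b a: +{b}
  B via B→a b: +{a}
  C via C→b a: +{b}
  S via S→C B: +{b}
  S via S→a: +{a}
  S via S→c A S: +{c}
  S: {a,b,c}  A: {b}  B: {a}  C: {b}
[2]
  C via C→S: +{a,c}
  S: {a,b,c}  A: {b}  B: {a}  C: {a,b,c}
[3] — fixpoint
  S: {a,b,c}  A: {b}  B: {a}  C: {a,b,c}

FIRST(C) = ["a", "b", "c"]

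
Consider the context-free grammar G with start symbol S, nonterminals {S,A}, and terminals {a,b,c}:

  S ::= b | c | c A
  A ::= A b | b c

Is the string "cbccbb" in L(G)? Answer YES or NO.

CNF form of G:
  S -> T1 A | b | c
  A -> A T0 | T0 T1
  T0 -> b
  T1 -> c

CYK fill:
  T[0,0] 'c' = {S,T1}  orig:{S}
  T[1,1] 'b' = {S,T0}  orig:{S}
  T[2,2] 'c' = {S,T1}  orig:{S}
  T[3,3] 'c' = {S,T1}  orig:{S}
  T[4,4] 'b' = {S,T0}  orig:{S}
  T[5,5] 'b' = {S,T0}  orig:{S}
  T[0,1] 'cb' = ∅
  T[1,2] 'bc' = {A}
  T[2,3] 'cc' = ∅
  T[3,4] 'cb' = ∅
  T[4,5] 'bb' = ∅
  T[0,2] 'cbc' = {S}
  T[1,3] 'bcc' = ∅
  T[2,4] 'ccb' = ∅
  T[3,5] 'cbb' = ∅
  T[0,3] 'cbcc' = ∅
  T[1,4] 'bccb' = ∅
  T[2,5] 'ccbb' = ∅
  T[0,4] 'cbccb' = ∅
  T[1,5] 'bccbb' = ∅
  T[0,5] 'cbccbb' = ∅

S ∉ T[0,5] ⇒ NO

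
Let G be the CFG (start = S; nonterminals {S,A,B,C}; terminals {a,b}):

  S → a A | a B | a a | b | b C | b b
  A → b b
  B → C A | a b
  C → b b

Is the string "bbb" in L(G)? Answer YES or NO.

Convert to CNF:
  S -> T0 C | T0 T0 | T1 A | T1 B | T1 T1 | b
  A -> T0 T0
  B -> C A | T1 T0
  C -> T0 T0
  T0 -> b
  T1 -> a

CYK fill:
  [0..0]={S,T0}  "b"  orig:{S}
  [1..1]={S,T0}  "b"  orig:{S}
  [2..2]={S,T0}  "b"  orig:{S}
  [0..1]={A,C,S}  "bb"
  [1..2]={A,C,S}  "bb"
  [0..2]={S}  "bbb"

S ∈ T[0,2] ⇒ YES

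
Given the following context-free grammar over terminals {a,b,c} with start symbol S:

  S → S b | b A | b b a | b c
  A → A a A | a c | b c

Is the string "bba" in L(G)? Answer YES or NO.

CNF form of G:
  S -> S T2 | T2 A | T2 T1 | T2 X4
  A -> A X3 | T0 T1 | T2 T1
  T0 -> a
  T1 -> c
  T2 -> b
  X3 -> T0 A
  X4 -> T2 T0

Fill CYK table bottom-up:
  [0..0]={T2}  "b"  orig:{}
  [1..1]={T2}  "b"  orig:{}
  [2..2]={T0}  "a"  orig:{}
  [0..1]=∅  "bb"
  [1..2]={X4}  "ba"  orig:{}
  [0..2]={S}  "bba"

S ∈ T[0,2] ⇒ YES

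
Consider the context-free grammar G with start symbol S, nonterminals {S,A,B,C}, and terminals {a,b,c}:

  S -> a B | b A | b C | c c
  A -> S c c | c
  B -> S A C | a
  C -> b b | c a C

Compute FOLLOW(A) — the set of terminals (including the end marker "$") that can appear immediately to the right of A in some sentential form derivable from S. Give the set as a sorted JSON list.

Compute FIRST by fixpoint:
[1]
  A via A→c: +{c}
  B via B→a: +{a}
  C via C→b b: +{b}
  C via C→c a C: +{c}
  S via S→a B: +{a}
  S via S→b A: +{b}
  S via S→c c: +{c}
  S: {a,b,c}  A: {c}  B: {a}  C: {b,c}
[2]
  A via A→S c c: +{a,b}
  B via B→S A C: +{b,c}
  S: {a,b,c}  A: {a,b,c}  B: {a,b,c}  C: {b,c}
[3] — fixpoint
  S: {a,b,c}  A: {a,b,c}  B: {a,b,c}  C: {b,c}

Compute FOLLOW by fixpoint:
seed FOLLOW(S) with $
pass 1:
  A→S c c: FOLLOW(S) ⊇ FIRST(c) = {c}; new: +{c}
  B→S A C: FOLLOW(S) ⊇ FIRST(A) = {a,b,c}; new: +{a,b}
  B→S A C: FOLLOW(A) ⊇ FIRST(C) = {b,c}; new: +{b,c}
  S→a B: FOLLOW(B) ⊇ FOLLOW(S) ⊇ {$,a,b,c}; new: +{$,a,b,c}
  S→b A: FOLLOW(A) ⊇ FOLLOW(S) ⊇ {$,a,b,c}; new: +{$,a}
  S→b C: FOLLOW(C) ⊇ FOLLOW(S) ⊇ {$,a,b,c}; new: +{$,a,b,c}
  FOLLOW(S)={$,a,b,c}  FOLLOW(A)={$,a,b,c}  FOLLOW(B)={$,a,b,c}  FOLLOW(C)={$,a,b,c}
pass 2: (no change)
  FOLLOW(S)={$,a,b,c}  FOLLOW(A)={$,a,b,c}  FOLLOW(B)={$,a,b,c}  FOLLOW(C)={$,a,b,c}

FOLLOW(A) = ["$", "a", "b", "c"]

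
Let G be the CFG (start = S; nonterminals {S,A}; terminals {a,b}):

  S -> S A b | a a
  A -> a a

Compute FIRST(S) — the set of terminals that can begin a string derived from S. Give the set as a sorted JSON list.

FIRST iteration:
pass 1:
  A via A→a a: +{a}
  S via S→a a: +{a}
  S: {a}  A: {a}
pass 2: done
  S: {a}  A: {a}

FIRST(S) = ["a"]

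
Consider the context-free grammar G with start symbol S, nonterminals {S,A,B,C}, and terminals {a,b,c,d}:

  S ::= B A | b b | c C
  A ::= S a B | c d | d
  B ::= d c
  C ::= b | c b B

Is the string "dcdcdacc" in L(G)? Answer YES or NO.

CNF form of G:
  S -> B A | T1 C | T3 T3
  A -> S X4 | T1 T2 | d
  B -> T2 T1
  C -> T1 X5 | b
  T0 -> a
  T1 -> c
  T2 -> d
  T3 -> b
  X4 -> T0 B
  X5 -> T3 B

Fill CYK table bottom-up:
  T[0,0] 'd' = {A,T2}  orig:{A}
  T[1,1] 'c' = {T1}  orig:{}
  T[2,2] 'd' = {A,T2}  orig:{A}
  T[3,3] 'c' = {T1}  orig:{}
  T[4,4] 'd' = {A,T2}  orig:{A}
  T[5,5] 'a' = {T0}  orig:{}
  T[6,6] 'c' = {T1}  orig:{}
  T[7,7] 'c' = {T1}  orig:{}
  T[0,1] 'dc' = {B}
  T[1,2] 'cd' = {A}
  T[2,3] 'dc' = {B}
  T[3,4] 'cd' = {A}
  T[4,5] 'da' = ∅
  T[5,6] 'ac' = ∅
  T[6,7] 'cc' = ∅
  T[0,2] 'dcd' = {S}
  T[1,3] 'cdc' = ∅
  T[2,4] 'dcd' = {S}
  T[3,5] 'cda' = ∅
  T[4,6] 'dac' = ∅
  T[5,7] 'acc' = ∅
  T[0,3] 'dcdc' = ∅
  T[1,4] 'cdcd' = ∅
  T[2,5] 'dcda' = ∅
  T[3,6] 'cdac' = ∅
  T[4,7] 'dacc' = ∅
  T[0,4] 'dcdcd' = ∅
  T[1,5] 'cdcda' = ∅
  T[2,6] 'dcdac' = ∅
  T[3,7] 'cdacc' = ∅
  T[0,5] 'dcdcda' = ∅
  T[1,6] 'cdcdac' = ∅
  T[2,7] 'dcdacc' = ∅
  T[0,6] 'dcdcdac' = ∅
  T[1,7] 'cdcdacc' = ∅
  T[0,7] 'dcdcdacc' = ∅

S ∉ T[0,7] ⇒ NO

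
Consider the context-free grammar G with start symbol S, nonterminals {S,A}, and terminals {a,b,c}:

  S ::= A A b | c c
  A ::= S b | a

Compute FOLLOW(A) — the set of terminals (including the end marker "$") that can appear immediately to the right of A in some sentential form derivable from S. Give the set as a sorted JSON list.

FIRST iteration:
[1]
  A via A→a: +{a}
  S via S→A A b: +{a}
  S via S→c c: +{c}
  S: {a,c}  A: {a}
[2]
  A via A→S b: +{c}
  S: {a,c}  A: {a,c}
[3] — fixpoint
  S: {a,c}  A: {a,c}

FOLLOW sets:
initialize: $ ∈ FOLLOW(S)
round 1:
  A→S b: FOLLOW(S) ⊇ FIRST(b) = {b}; new: +{b}
  S→A A b: FOLLOW(A) ⊇ FIRST(A) = {a,c}; new: +{a,c}
  S→A A b: FOLLOW(A) ⊇ FIRST(b) = {b}; new: +{b}
  FOLLOW(S)={$,b}  FOLLOW(A)={a,b,c}
round 2: (stable)
  FOLLOW(S)={$,b}  FOLLOW(A)={a,b,c}

FOLLOW(A) = ["a", "b", "c"]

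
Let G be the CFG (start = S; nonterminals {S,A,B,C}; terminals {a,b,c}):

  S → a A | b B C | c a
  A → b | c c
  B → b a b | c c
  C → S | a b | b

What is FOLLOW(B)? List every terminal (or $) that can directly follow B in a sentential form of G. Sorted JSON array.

FIRST sets, iterate to fixpoint:
iter 1:
  A via A→b: +{b}
  A via A→c c: +{c}
  B via B→b a b: +{b}
  B via B→c c: +{c}
  C via C→a b: +{a}
  C via C→b: +{b}
  S via S→a A: +{a}
  S via S→b B C: +{b}
  S via S→c a: +{c}
  FIRST[S]={a,b,c}  FIRST[A]={b,c}  FIRST[B]={b,c}  FIRST[C]={a,b}
iter 2:
  C via C→S: +{c}
  FIRST[S]={a,b,c}  FIRST[A]={b,c}  FIRST[B]={b,c}  FIRST[C]={a,b,c}
iter 3: done
  FIRST[S]={a,b,c}  FIRST[A]={b,c}  FIRST[B]={b,c}  FIRST[C]={a,b,c}

Compute FOLLOW by fixpoint:
FOLLOW(S) := {$}
round 1:
  S→a A: FOLLOW(A) ⊇ FOLLOW(S) ⊇ {$}; new: +{$}
  S→b B C: FOLLOW(B) ⊇ FIRST(C) = {a,b,c}; new: +{a,b,c}
  S→b B C: FOLLOW(C) ⊇ FOLLOW(S) ⊇ {$}; new: +{$}
  S: {$}  A: {$}  B: {a,b,c}  C: {$}
round 2: done
  S: {$}  A: {$}  B: {a,b,c}  C: {$}

FOLLOW(B) = ["a", "b", "c"]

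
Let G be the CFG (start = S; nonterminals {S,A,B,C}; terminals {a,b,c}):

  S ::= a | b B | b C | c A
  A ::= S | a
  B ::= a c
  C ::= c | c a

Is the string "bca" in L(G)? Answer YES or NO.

Convert to CNF:
  S -> T0 B | T0 C | T1 A | a
  A -> T0 B | T0 C | T1 A | a
  B -> T2 T1
  C -> T1 T2 | c
  T0 -> b
  T1 -> c
  T2 -> a

Fill CYK table bottom-up:
  [0..0]={T0}  "b"  orig:{}
  [1..1]={C,T1}  "c"  orig:{C}
  [2..2]={A,S,T2}  "a"  orig:{A,S}
  [0..1]={A,S}  "bc"
  [1..2]={A,C,S}  "ca"
  [0..2]={A,S}  "bca"

S ∈ T[0,2] ⇒ YES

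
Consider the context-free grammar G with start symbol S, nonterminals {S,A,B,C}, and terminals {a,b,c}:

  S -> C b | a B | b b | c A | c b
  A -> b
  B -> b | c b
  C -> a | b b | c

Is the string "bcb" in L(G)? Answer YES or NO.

CNF form of G:
  S -> C T1 | T0 A | T0 T1 | T1 T1 | T2 B
  A -> b
  B -> T0 T1 | b
  C -> T1 T1 | a | c
  T0 -> c
  T1 -> b
  T2 -> a

Fill CYK table bottom-up:
  cell(0,0) b: {A,B,T1}  orig:{A,B}
  cell(1,1) c: {C,T0}  orig:{C}
  cell(2,2) b: {A,B,T1}  orig:{A,B}
  cell(0,1) bc: ∅
  cell(1,2) cb: {B,S}
  cell(0,2) bcb: ∅

S ∉ T[0,2] ⇒ NO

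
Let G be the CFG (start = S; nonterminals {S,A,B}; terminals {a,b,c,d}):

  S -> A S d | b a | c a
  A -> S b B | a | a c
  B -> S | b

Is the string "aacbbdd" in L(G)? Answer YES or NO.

Convert to CNF:
  S -> A X6 | T0 T1 | T2 T1
  A -> S X4 | T1 T2 | a
  B -> A X5 | T0 T1 | T2 T1 | b
  T0 -> b
  T1 -> a
  T2 -> c
  T3 -> d
  X4 -> T0 B
  X5 -> S T3
  X6 -> S T3

Fill CYK table bottom-up:
  T[0,0] 'a' = {A,T1}  orig:{A}
  T[1,1] 'a' = {A,T1}  orig:{A}
  T[2,2] 'c' = {T2}  orig:{}
  T[3,3] 'b' = {B,T0}  orig:{B}
  T[4,4] 'b' = {B,T0}  orig:{B}
  T[5,5] 'd' = {T3}  orig:{}
  T[6,6] 'd' = {T3}  orig:{}
  T[0,1] 'aa' = ∅
  T[1,2] 'ac' = {A}
  T[2,3] 'cb' = ∅
  T[3,4] 'bb' = {X4}  orig:{}
  T[4,5] 'bd' = ∅
  T[5,6] 'dd' = ∅
  T[0,2] 'aac' = ∅
  T[1,3] 'acb' = ∅
  T[2,4] 'cbb' = ∅
  T[3,5] 'bbd' = ∅
  T[4,6] 'bdd' = ∅
  T[0,3] 'aacb' = ∅
  T[1,4] 'acbb' = ∅
  T[2,5] 'cbbd' = ∅
  T[3,6] 'bbdd' = ∅
  T[0,4] 'aacbb' = ∅
  T[1,5] 'acbbd' = ∅
  T[2,6] 'cbbdd' = ∅
  T[0,5] 'aacbbd' = ∅
  T[1,6] 'acbbdd' = ∅
  T[0,6] 'aacbbdd' = ∅

S ∉ T[0,6] ⇒ NO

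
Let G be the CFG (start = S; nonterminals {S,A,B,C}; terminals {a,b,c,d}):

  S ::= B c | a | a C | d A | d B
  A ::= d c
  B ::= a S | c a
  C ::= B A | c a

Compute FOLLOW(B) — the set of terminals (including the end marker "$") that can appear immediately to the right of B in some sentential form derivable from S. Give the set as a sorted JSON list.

FIRST sets, iterate to fixpoint:
round 1:
  A via A→d c: +{d}
  B via B→a S: +{a}
  B via B→c a: +{c}
  C via C→B A: +{a,c}
  S via S→B c: +{a,c}
  S via S→d A: +{d}
  FIRST(S)={a,c,d}  FIRST(A)={d}  FIRST(B)={a,c}  FIRST(C)={a,c}
round 2: (stable)
  FIRST(S)={a,c,d}  FIRST(A)={d}  FIRST(B)={a,c}  FIRST(C)={a,c}

FOLLOW sets:
initialize: $ ∈ FOLLOW(S)
round 1:
  C→B A: FOLLOW(B) ⊇ FIRST(A) = {d}; new: +{d}
  S→B c: FOLLOW(B) ⊇ FIRST(c) = {c}; new: +{c}
  S→a C: FOLLOW(C) ⊇ FOLLOW(S) ⊇ {$}; new: +{$}
  S→d A: FOLLOW(A) ⊇ FOLLOW(S) ⊇ {$}; new: +{$}
  S→d B: FOLLOW(B) ⊇ FOLLOW(S) ⊇ {$}; new: +{$}
  S: {$}  A: {$}  B: {$,c,d}  C: {$}
round 2:
  B→a S: FOLLOW(S) ⊇ FOLLOW(B) ⊇ {$,c,d}; new: +{c,d}
  S→a C: FOLLOW(C) ⊇ FOLLOW(S) ⊇ {$,c,d}; new: +{c,d}
  S→d A: FOLLOW(A) ⊇ FOLLOW(S) ⊇ {$,c,d}; new: +{c,d}
  S: {$,c,d}  A: {$,c,d}  B: {$,c,d}  C: {$,c,d}
round 3: done
  S: {$,c,d}  A: {$,c,d}  B: {$,c,d}  C: {$,c,d}

FOLLOW(B) = ["$", "c", "d"]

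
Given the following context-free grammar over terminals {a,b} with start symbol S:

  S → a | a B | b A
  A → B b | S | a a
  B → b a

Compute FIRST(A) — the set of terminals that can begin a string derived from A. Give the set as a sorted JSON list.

FIRST sets, iterate to fixpoint:
[1]
  A via A→a a: +{a}
  B via B→b a: +{b}
  S via S→a: +{a}
  S via S→b A: +{b}
  FIRST(S)={a,b}  FIRST(A)={a}  FIRST(B)={b}
[2]
  A via A→B b: +{b}
  FIRST(S)={a,b}  FIRST(A)={a,b}  FIRST(B)={b}
[3] done
  FIRST(S)={a,b}  FIRST(A)={a,b}  FIRST(B)={b}

FIRST(A) = ["a", "b"]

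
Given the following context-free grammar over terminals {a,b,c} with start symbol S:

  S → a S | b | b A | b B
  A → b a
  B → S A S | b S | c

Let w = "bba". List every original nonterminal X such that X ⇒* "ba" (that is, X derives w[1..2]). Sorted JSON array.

Convert to CNF:
  S -> T0 A | T0 B | T1 S | b
  A -> T0 T1
  B -> S X2 | T0 S | c
  T0 -> b
  T1 -> a
  X2 -> A S

CYK table (by increasing span), restricted to cells inside w[1..2]:
  T[1,1] 'b' = {S,T0}  orig:{S}
  T[2,2] 'a' = {T1}  orig:{}
  T[1,2] 'ba' = {A}

Original NTs in T[1,2] deriving "ba": ["A"]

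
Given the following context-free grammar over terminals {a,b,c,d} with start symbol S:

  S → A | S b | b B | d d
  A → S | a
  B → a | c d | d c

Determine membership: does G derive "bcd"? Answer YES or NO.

Convert to CNF:
  S -> S T0 | T0 B | T1 T1 | a
  A -> S T0 | T0 B | T1 T1 | a
  B -> T1 T2 | T2 T1 | a
  T0 -> b
  T1 -> d
  T2 -> c

CYK table (by increasing span):
  cell(0,0) b: {T0}  orig:{}
  cell(1,1) c: {T2}  orig:{}
  cell(2,2) d: {T1}  orig:{}
  cell(0,1) bc: ∅
  cell(1,2) cd: {B}
  cell(0,2) bcd: {A,S}

S ∈ T[0,2] ⇒ YES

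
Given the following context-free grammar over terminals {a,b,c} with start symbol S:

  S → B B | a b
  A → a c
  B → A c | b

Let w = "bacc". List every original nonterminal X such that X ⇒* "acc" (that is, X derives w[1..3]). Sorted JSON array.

CNF form of G:
  S -> B B | T0 T2
  A -> T0 T1
  B -> A T1 | b
  T0 -> a
  T1 -> c
  T2 -> b

Fill CYK table bottom-up — only the sub-triangle for w[1..3]:
  cell(1,1) a: {T0}  orig:{}
  cell(2,2) c: {T1}  orig:{}
  cell(3,3) c: {T1}  orig:{}
  cell(1,2) ac: {A}
  cell(2,3) cc: ∅
  cell(1,3) acc: {B}

Original NTs in T[1,3] deriving "acc": ["B"]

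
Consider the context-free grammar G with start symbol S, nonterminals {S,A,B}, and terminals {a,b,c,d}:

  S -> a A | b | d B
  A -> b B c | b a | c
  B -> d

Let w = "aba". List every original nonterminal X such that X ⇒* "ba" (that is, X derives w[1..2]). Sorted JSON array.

CNF form of G:
  S -> T2 A | T3 B | b
  A -> T0 T2 | T0 X4 | c
  B -> d
  T0 -> b
  T1 -> c
  T2 -> a
  T3 -> d
  X4 -> B T1

CYK table (by increasing span) (cells [i..j] with 1 ≤ i ≤ j ≤ 2 only):
  T[1,1] 'b' = {S,T0}  orig:{S}
  T[2,2] 'a' = {T2}  orig:{}
  T[1,2] 'ba' = {A}

Original NTs in T[1,2] deriving "ba": ["A"]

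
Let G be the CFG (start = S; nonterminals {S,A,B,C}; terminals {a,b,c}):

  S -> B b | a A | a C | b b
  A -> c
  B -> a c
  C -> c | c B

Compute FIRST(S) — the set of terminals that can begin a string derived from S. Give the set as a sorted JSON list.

FIRST sets, iterate to fixpoint:
round 1:
  A via A→c: +{c}
  B via B→a c: +{a}
  C via C→c: +{c}
  S via S→B b: +{a}
  S via S→b b: +{b}
  FIRST[S]={a,b}  FIRST[A]={c}  FIRST[B]={a}  FIRST[C]={c}
round 2: done
  FIRST[S]={a,b}  FIRST[A]={c}  FIRST[B]={a}  FIRST[C]={c}

FIRST(S) = ["a", "b"]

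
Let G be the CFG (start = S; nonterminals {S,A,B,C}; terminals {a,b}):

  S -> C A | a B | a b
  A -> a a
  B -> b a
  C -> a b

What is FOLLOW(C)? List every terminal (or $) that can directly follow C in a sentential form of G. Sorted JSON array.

FIRST sets, iterate to fixpoint:
round 1:
  A via A→a a: +{a}
  B via B→b a: +{b}
  C via C→a b: +{a}
  S via S→C A: +{a}
  FIRST(S)={a}  FIRST(A)={a}  FIRST(B)={b}  FIRST(C)={a}
round 2: done
  FIRST(S)={a}  FIRST(A)={a}  FIRST(B)={b}  FIRST(C)={a}

Compute FOLLOW by fixpoint:
initialize: $ ∈ FOLLOW(S)
pass 1:
  S→C A: FOLLOW(C) ⊇ FIRST(A) = {a}; new: +{a}
  S→C A: FOLLOW(A) ⊇ FOLLOW(S) ⊇ {$}; new: +{$}
  S→a B: FOLLOW(B) ⊇ FOLLOW(S) ⊇ {$}; new: +{$}
  FOLLOW(S)={$}  FOLLOW(A)={$}  FOLLOW(B)={$}  FOLLOW(C)={a}
pass 2: (stable)
  FOLLOW(S)={$}  FOLLOW(A)={$}  FOLLOW(B)={$}  FOLLOW(C)={a}

FOLLOW(C) = ["a"]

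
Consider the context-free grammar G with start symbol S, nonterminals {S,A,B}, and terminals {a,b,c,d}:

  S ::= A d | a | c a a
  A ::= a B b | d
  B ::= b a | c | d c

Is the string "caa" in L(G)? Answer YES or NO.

CNF form of G:
  S -> A T2 | T3 X5 | a
  A -> T0 X4 | d
  B -> T1 T0 | T2 T3 | c
  T0 -> a
  T1 -> b
  T2 -> d
  T3 -> c
  X4 -> B T1
  X5 -> T0 T0

Fill CYK table bottom-up:
  T[0,0] 'c' = {B,T3}  orig:{B}
  T[1,1] 'a' = {S,T0}  orig:{S}
  T[2,2] 'a' = {S,T0}  orig:{S}
  T[0,1] 'ca' = ∅
  T[1,2] 'aa' = {X5}  orig:{}
  T[0,2] 'caa' = {S}

S ∈ T[0,2] ⇒ YES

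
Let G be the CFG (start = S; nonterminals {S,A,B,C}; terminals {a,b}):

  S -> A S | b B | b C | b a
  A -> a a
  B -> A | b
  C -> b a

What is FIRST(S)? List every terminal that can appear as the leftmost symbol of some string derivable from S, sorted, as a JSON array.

Compute FIRST by fixpoint:
iter 1:
  A via A→a a: +{a}
  B via B→A: +{a}
  B via B→b: +{b}
  C via C→b a: +{b}
  S via S→A S: +{a}
  S via S→b B: +{b}
  FIRST[S]={a,b}  FIRST[A]={a}  FIRST[B]={a,b}  FIRST[C]={b}
iter 2: (no change)
  FIRST[S]={a,b}  FIRST[A]={a}  FIRST[B]={a,b}  FIRST[C]={b}

FIRST(S) = ["a", "b"]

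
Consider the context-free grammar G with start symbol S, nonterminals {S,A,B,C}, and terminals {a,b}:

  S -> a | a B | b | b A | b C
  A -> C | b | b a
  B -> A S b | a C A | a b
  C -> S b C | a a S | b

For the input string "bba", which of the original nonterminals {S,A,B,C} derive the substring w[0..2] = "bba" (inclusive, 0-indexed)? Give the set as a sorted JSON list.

CNF form of G:
  S -> T0 A | T0 C | T1 B | a | b
  A -> S X2 | T0 T1 | T1 X3 | b
  B -> A X4 | T1 T0 | T1 X5
  C -> S X6 | T1 X7 | b
  T0 -> b
  T1 -> a
  X2 -> T0 C
  X3 -> T1 S
  X4 -> S T0
  X5 -> C A
  X6 -> T0 C
  X7 -> T1 S

Fill CYK table bottom-up — only the sub-triangle for w[0..2]:
  [0..0]={A,C,S,T0}  "b"  orig:{A,C,S}
  [1..1]={A,C,S,T0}  "b"  orig:{A,C,S}
  [2..2]={S,T1}  "a"  orig:{S}
  [0..1]={S,X2,X4,X5,X6}  "bb"  orig:{S}
  [1..2]={A}  "ba"
  [0..2]={S,X5}  "bba"  orig:{S}

Original NTs in T[0,2] deriving "bba": ["S"]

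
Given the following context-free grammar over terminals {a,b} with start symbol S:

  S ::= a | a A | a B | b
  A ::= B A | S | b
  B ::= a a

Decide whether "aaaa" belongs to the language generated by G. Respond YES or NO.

Convert to CNF:
  S -> T0 A | T0 B | a | b
  A -> B A | T0 A | T0 B | a | b
  B -> T0 T0
  T0 -> a

Fill CYK table bottom-up:
  [0..0]={A,S,T0}  "a"  orig:{A,S}
  [1..1]={A,S,T0}  "a"  orig:{A,S}
  [2..2]={A,S,T0}  "a"  orig:{A,S}
  [3..3]={A,S,T0}  "a"  orig:{A,S}
  [0..1]={A,B,S}  "aa"
  [1..2]={A,B,S}  "aa"
  [2..3]={A,B,S}  "aa"
  [0..2]={A,S}  "aaa"
  [1..3]={A,S}  "aaa"
  [0..3]={A,S}  "aaaa"

S ∈ T[0,3] ⇒ YES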